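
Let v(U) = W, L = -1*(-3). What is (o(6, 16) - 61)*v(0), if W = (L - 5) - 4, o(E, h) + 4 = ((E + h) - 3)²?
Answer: -1776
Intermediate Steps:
o(E, h) = -4 + (-3 + E + h)² (o(E, h) = -4 + ((E + h) - 3)² = -4 + (-3 + E + h)²)
L = 3
W = -6 (W = (3 - 5) - 4 = -2 - 4 = -6)
v(U) = -6
(o(6, 16) - 61)*v(0) = ((-4 + (-3 + 6 + 16)²) - 61)*(-6) = ((-4 + 19²) - 61)*(-6) = ((-4 + 361) - 61)*(-6) = (357 - 61)*(-6) = 296*(-6) = -1776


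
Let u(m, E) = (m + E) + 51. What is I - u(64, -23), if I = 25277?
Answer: 25185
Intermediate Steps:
u(m, E) = 51 + E + m (u(m, E) = (E + m) + 51 = 51 + E + m)
I - u(64, -23) = 25277 - (51 - 23 + 64) = 25277 - 1*92 = 25277 - 92 = 25185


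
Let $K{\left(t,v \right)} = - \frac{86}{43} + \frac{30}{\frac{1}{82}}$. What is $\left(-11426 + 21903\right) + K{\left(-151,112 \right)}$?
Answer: $12935$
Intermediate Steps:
$K{\left(t,v \right)} = 2458$ ($K{\left(t,v \right)} = \left(-86\right) \frac{1}{43} + 30 \frac{1}{\frac{1}{82}} = -2 + 30 \cdot 82 = -2 + 2460 = 2458$)
$\left(-11426 + 21903\right) + K{\left(-151,112 \right)} = \left(-11426 + 21903\right) + 2458 = 10477 + 2458 = 12935$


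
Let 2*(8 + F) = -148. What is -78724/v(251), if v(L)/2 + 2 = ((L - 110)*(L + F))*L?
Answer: -39362/5981077 ≈ -0.0065811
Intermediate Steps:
F = -82 (F = -8 + (1/2)*(-148) = -8 - 74 = -82)
v(L) = -4 + 2*L*(-110 + L)*(-82 + L) (v(L) = -4 + 2*(((L - 110)*(L - 82))*L) = -4 + 2*(((-110 + L)*(-82 + L))*L) = -4 + 2*(L*(-110 + L)*(-82 + L)) = -4 + 2*L*(-110 + L)*(-82 + L))
-78724/v(251) = -78724/(-4 - 384*251**2 + 2*251**3 + 18040*251) = -78724/(-4 - 384*63001 + 2*15813251 + 4528040) = -78724/(-4 - 24192384 + 31626502 + 4528040) = -78724/11962154 = -78724*1/11962154 = -39362/5981077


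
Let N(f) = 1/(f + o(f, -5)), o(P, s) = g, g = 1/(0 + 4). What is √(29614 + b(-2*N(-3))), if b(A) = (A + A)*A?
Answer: 3*√398158/11 ≈ 172.09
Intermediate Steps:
g = ¼ (g = 1/4 = ¼ ≈ 0.25000)
o(P, s) = ¼
N(f) = 1/(¼ + f) (N(f) = 1/(f + ¼) = 1/(¼ + f))
b(A) = 2*A² (b(A) = (2*A)*A = 2*A²)
√(29614 + b(-2*N(-3))) = √(29614 + 2*(-8/(1 + 4*(-3)))²) = √(29614 + 2*(-8/(1 - 12))²) = √(29614 + 2*(-8/(-11))²) = √(29614 + 2*(-8*(-1)/11)²) = √(29614 + 2*(-2*(-4/11))²) = √(29614 + 2*(8/11)²) = √(29614 + 2*(64/121)) = √(29614 + 128/121) = √(3583422/121) = 3*√398158/11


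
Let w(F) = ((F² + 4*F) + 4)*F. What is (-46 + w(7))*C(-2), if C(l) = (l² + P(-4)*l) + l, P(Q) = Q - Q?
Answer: 1042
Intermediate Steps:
P(Q) = 0
w(F) = F*(4 + F² + 4*F) (w(F) = (4 + F² + 4*F)*F = F*(4 + F² + 4*F))
C(l) = l + l² (C(l) = (l² + 0*l) + l = (l² + 0) + l = l² + l = l + l²)
(-46 + w(7))*C(-2) = (-46 + 7*(4 + 7² + 4*7))*(-2*(1 - 2)) = (-46 + 7*(4 + 49 + 28))*(-2*(-1)) = (-46 + 7*81)*2 = (-46 + 567)*2 = 521*2 = 1042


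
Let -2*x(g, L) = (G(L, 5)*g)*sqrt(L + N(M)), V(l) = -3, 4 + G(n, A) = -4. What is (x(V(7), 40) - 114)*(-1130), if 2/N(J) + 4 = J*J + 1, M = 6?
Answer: 128820 + 4520*sqrt(43626)/11 ≈ 2.1465e+5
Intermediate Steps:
G(n, A) = -8 (G(n, A) = -4 - 4 = -8)
N(J) = 2/(-3 + J**2) (N(J) = 2/(-4 + (J*J + 1)) = 2/(-4 + (J**2 + 1)) = 2/(-4 + (1 + J**2)) = 2/(-3 + J**2))
x(g, L) = 4*g*sqrt(2/33 + L) (x(g, L) = -(-8*g)*sqrt(L + 2/(-3 + 6**2))/2 = -(-8*g)*sqrt(L + 2/(-3 + 36))/2 = -(-8*g)*sqrt(L + 2/33)/2 = -(-8*g)*sqrt(2/33 + L)/2 = -(-4)*g*sqrt(2/33 + L) = 4*g*sqrt(2/33 + L))
(x(V(7), 40) - 114)*(-1130) = ((4/33)*(-3)*sqrt(66 + 1089*40) - 114)*(-1130) = ((4/33)*(-3)*sqrt(66 + 43560) - 114)*(-1130) = ((4/33)*(-3)*sqrt(43626) - 114)*(-1130) = (-4*sqrt(43626)/11 - 114)*(-1130) = (-114 - 4*sqrt(43626)/11)*(-1130) = 128820 + 4520*sqrt(43626)/11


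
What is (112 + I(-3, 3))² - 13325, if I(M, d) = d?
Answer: -100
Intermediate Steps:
(112 + I(-3, 3))² - 13325 = (112 + 3)² - 13325 = 115² - 13325 = 13225 - 13325 = -100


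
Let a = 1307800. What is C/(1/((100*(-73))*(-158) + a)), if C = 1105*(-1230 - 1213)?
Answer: -6644046318000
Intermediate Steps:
C = -2699515 (C = 1105*(-2443) = -2699515)
C/(1/((100*(-73))*(-158) + a)) = -2699515/(1/((100*(-73))*(-158) + 1307800)) = -2699515/(1/(-7300*(-158) + 1307800)) = -2699515/(1/(1153400 + 1307800)) = -2699515/(1/2461200) = -2699515/1/2461200 = -2699515*2461200 = -6644046318000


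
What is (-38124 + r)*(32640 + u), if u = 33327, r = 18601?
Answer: -1287873741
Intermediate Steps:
(-38124 + r)*(32640 + u) = (-38124 + 18601)*(32640 + 33327) = -19523*65967 = -1287873741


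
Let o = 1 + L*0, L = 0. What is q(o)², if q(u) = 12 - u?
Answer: 121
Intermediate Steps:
o = 1 (o = 1 + 0*0 = 1 + 0 = 1)
q(o)² = (12 - 1*1)² = (12 - 1)² = 11² = 121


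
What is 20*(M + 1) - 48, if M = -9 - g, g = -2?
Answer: -168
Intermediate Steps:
M = -7 (M = -9 - 1*(-2) = -9 + 2 = -7)
20*(M + 1) - 48 = 20*(-7 + 1) - 48 = 20*(-6) - 48 = -120 - 48 = -168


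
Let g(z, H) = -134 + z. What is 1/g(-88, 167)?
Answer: -1/222 ≈ -0.0045045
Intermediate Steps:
1/g(-88, 167) = 1/(-134 - 88) = 1/(-222) = -1/222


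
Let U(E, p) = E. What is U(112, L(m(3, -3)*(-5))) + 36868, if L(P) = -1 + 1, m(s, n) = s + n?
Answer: 36980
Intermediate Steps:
m(s, n) = n + s
L(P) = 0
U(112, L(m(3, -3)*(-5))) + 36868 = 112 + 36868 = 36980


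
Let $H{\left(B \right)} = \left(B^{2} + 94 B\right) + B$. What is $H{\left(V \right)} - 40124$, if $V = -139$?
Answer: $-34008$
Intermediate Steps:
$H{\left(B \right)} = B^{2} + 95 B$
$H{\left(V \right)} - 40124 = - 139 \left(95 - 139\right) - 40124 = \left(-139\right) \left(-44\right) - 40124 = 6116 - 40124 = -34008$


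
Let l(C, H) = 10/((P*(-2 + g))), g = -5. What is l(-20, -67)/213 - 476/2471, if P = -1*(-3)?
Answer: -307694/1578969 ≈ -0.19487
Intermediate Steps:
P = 3
l(C, H) = -10/21 (l(C, H) = 10/((3*(-2 - 5))) = 10/((3*(-7))) = 10/(-21) = 10*(-1/21) = -10/21)
l(-20, -67)/213 - 476/2471 = -10/21/213 - 476/2471 = -10/21*1/213 - 476*1/2471 = -10/4473 - 68/353 = -307694/1578969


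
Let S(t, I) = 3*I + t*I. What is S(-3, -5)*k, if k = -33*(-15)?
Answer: 0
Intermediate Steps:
S(t, I) = 3*I + I*t
k = 495
S(-3, -5)*k = -5*(3 - 3)*495 = -5*0*495 = 0*495 = 0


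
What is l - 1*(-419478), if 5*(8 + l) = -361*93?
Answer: 2063777/5 ≈ 4.1276e+5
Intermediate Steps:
l = -33613/5 (l = -8 + (-361*93)/5 = -8 + (⅕)*(-33573) = -8 - 33573/5 = -33613/5 ≈ -6722.6)
l - 1*(-419478) = -33613/5 - 1*(-419478) = -33613/5 + 419478 = 2063777/5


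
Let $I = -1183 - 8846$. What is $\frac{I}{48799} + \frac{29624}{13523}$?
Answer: $\frac{1309999409}{659908877} \approx 1.9851$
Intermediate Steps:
$I = -10029$
$\frac{I}{48799} + \frac{29624}{13523} = - \frac{10029}{48799} + \frac{29624}{13523} = \frac{1309999409}{659908877}$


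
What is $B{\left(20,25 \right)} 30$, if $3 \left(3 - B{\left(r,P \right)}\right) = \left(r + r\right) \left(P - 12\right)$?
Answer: $-5110$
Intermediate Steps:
$B{\left(r,P \right)} = 3 - \frac{2 r \left(-12 + P\right)}{3}$ ($B{\left(r,P \right)} = 3 - \frac{\left(r + r\right) \left(P - 12\right)}{3} = 3 - \frac{2 r \left(-12 + P\right)}{3}$)
$B{\left(20,25 \right)} 30 = \left(3 + 8 \cdot 20 - \frac{50}{3} \cdot 20\right) 30 = \left(3 + 160 - \frac{1000}{3}\right) 30 = \left(- \frac{511}{3}\right) 30 = -5110$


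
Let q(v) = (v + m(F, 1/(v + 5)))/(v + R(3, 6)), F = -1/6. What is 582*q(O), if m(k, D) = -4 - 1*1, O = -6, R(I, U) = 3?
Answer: 2134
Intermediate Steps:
F = -1/6 (F = -1*1/6 = -1/6 ≈ -0.16667)
m(k, D) = -5 (m(k, D) = -4 - 1 = -5)
q(v) = (-5 + v)/(3 + v) (q(v) = (v - 5)/(v + 3) = (-5 + v)/(3 + v))
582*q(O) = 582*((-5 - 6)/(3 - 6)) = 582*(-11/(-3)) = 582*(-1/3*(-11)) = 582*(11/3) = 2134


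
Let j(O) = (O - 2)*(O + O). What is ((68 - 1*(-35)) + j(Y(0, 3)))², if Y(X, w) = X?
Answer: 10609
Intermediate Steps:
j(O) = 2*O*(-2 + O) (j(O) = (-2 + O)*(2*O) = 2*O*(-2 + O))
((68 - 1*(-35)) + j(Y(0, 3)))² = ((68 - 1*(-35)) + 2*0*(-2 + 0))² = ((68 + 35) + 2*0*(-2))² = (103 + 0)² = 103² = 10609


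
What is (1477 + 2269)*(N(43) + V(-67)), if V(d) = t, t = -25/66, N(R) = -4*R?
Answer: -21309121/33 ≈ -6.4573e+5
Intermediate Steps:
t = -25/66 (t = -25*1/66 = -25/66 ≈ -0.37879)
V(d) = -25/66
(1477 + 2269)*(N(43) + V(-67)) = (1477 + 2269)*(-4*43 - 25/66) = 3746*(-172 - 25/66) = 3746*(-11377/66) = -21309121/33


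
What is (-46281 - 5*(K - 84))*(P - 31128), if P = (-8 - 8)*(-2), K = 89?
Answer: 1439931376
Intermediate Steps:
P = 32 (P = -16*(-2) = 32)
(-46281 - 5*(K - 84))*(P - 31128) = (-46281 - 5*(89 - 84))*(32 - 31128) = (-46281 - 5*5)*(-31096) = (-46281 - 25)*(-31096) = -46306*(-31096) = 1439931376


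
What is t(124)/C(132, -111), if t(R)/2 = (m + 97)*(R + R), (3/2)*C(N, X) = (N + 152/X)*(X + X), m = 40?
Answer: -12741/3625 ≈ -3.5148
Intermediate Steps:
C(N, X) = 4*X*(N + 152/X)/3 (C(N, X) = 2*((N + 152/X)*(X + X))/3 = 2*((N + 152/X)*(2*X))/3 = 2*(2*X*(N + 152/X))/3 = 4*X*(N + 152/X)/3)
t(R) = 548*R (t(R) = 2*((40 + 97)*(R + R)) = 2*(137*(2*R)) = 2*(274*R) = 548*R)
t(124)/C(132, -111) = (548*124)/(608/3 + (4/3)*132*(-111)) = 67952/(608/3 - 19536) = 67952/(-58000/3) = 67952*(-3/58000) = -12741/3625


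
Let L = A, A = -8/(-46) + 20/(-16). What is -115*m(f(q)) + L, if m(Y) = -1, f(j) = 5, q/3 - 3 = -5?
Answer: 10481/92 ≈ 113.92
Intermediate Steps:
q = -6 (q = 9 + 3*(-5) = 9 - 15 = -6)
A = -99/92 (A = -8*(-1/46) + 20*(-1/16) = 4/23 - 5/4 = -99/92 ≈ -1.0761)
L = -99/92 ≈ -1.0761
-115*m(f(q)) + L = -115*(-1) - 99/92 = 115 - 99/92 = 10481/92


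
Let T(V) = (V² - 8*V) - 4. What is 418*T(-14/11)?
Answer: 35872/11 ≈ 3261.1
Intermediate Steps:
T(V) = -4 + V² - 8*V
418*T(-14/11) = 418*(-4 + (-14/11)² - (-112)/11) = 418*(-4 + (-14*1/11)² - (-112)/11) = 418*(-4 + (-14/11)² - 8*(-14/11)) = 418*(-4 + 196/121 + 112/11) = 418*(944/121) = 35872/11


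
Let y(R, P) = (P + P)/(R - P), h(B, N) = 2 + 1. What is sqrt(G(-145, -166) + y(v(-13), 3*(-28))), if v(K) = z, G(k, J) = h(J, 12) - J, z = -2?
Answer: 37*sqrt(205)/41 ≈ 12.921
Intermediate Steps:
h(B, N) = 3
G(k, J) = 3 - J
v(K) = -2
y(R, P) = 2*P/(R - P) (y(R, P) = (2*P)/(R - P) = 2*P/(R - P))
sqrt(G(-145, -166) + y(v(-13), 3*(-28))) = sqrt((3 - 1*(-166)) - 2*3*(-28)/(3*(-28) - 1*(-2))) = sqrt((3 + 166) - 2*(-84)/(-84 + 2)) = sqrt(169 - 2*(-84)/(-82)) = sqrt(169 - 2*(-84)*(-1/82)) = sqrt(169 - 84/41) = sqrt(6845/41) = 37*sqrt(205)/41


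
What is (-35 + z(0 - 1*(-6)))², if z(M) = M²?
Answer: 1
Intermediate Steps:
(-35 + z(0 - 1*(-6)))² = (-35 + (0 - 1*(-6))²)² = (-35 + (0 + 6)²)² = (-35 + 6²)² = (-35 + 36)² = 1² = 1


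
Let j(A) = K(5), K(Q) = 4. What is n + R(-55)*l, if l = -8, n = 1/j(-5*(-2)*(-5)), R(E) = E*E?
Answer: -96799/4 ≈ -24200.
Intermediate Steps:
R(E) = E²
j(A) = 4
n = ¼ (n = 1/4 = ¼ ≈ 0.25000)
n + R(-55)*l = ¼ + (-55)²*(-8) = ¼ + 3025*(-8) = ¼ - 24200 = -96799/4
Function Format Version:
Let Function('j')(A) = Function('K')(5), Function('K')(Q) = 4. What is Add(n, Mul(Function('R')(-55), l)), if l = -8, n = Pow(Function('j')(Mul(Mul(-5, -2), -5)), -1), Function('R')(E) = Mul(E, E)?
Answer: Rational(-96799, 4) ≈ -24200.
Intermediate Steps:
Function('R')(E) = Pow(E, 2)
Function('j')(A) = 4
n = Rational(1, 4) (n = Pow(4, -1) = Rational(1, 4) ≈ 0.25000)
Add(n, Mul(Function('R')(-55), l)) = Add(Rational(1, 4), Mul(Pow(-55, 2), -8)) = Add(Rational(1, 4), Mul(3025, -8)) = Add(Rational(1, 4), -24200) = Rational(-96799, 4)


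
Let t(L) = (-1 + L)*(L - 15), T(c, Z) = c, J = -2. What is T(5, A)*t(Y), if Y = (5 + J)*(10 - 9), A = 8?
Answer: -120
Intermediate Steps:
Y = 3 (Y = (5 - 2)*(10 - 9) = 3*1 = 3)
t(L) = (-1 + L)*(-15 + L)
T(5, A)*t(Y) = 5*(15 + 3**2 - 16*3) = 5*(15 + 9 - 48) = 5*(-24) = -120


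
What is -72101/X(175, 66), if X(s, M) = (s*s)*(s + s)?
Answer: -72101/10718750 ≈ -0.0067266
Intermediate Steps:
X(s, M) = 2*s³ (X(s, M) = s²*(2*s) = 2*s³)
-72101/X(175, 66) = -72101/(2*175³) = -72101/(2*5359375) = -72101/10718750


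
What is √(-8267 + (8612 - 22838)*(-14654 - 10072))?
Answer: √351743809 ≈ 18755.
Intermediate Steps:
√(-8267 + (8612 - 22838)*(-14654 - 10072)) = √(-8267 - 14226*(-24726)) = √(-8267 + 351752076) = √351743809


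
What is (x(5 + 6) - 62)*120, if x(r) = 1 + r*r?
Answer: 7200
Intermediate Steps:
x(r) = 1 + r**2
(x(5 + 6) - 62)*120 = ((1 + (5 + 6)**2) - 62)*120 = ((1 + 11**2) - 62)*120 = ((1 + 121) - 62)*120 = (122 - 62)*120 = 60*120 = 7200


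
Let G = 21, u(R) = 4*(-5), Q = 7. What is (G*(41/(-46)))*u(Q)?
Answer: 8610/23 ≈ 374.35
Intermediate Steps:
u(R) = -20
(G*(41/(-46)))*u(Q) = (21*(41/(-46)))*(-20) = (21*(41*(-1/46)))*(-20) = (21*(-41/46))*(-20) = -861/46*(-20) = 8610/23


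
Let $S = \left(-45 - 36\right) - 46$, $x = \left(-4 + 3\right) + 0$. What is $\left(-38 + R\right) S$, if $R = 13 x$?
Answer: $6477$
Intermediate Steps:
$x = -1$ ($x = -1 + 0 = -1$)
$R = -13$ ($R = 13 \left(-1\right) = -13$)
$S = -127$ ($S = -81 - 46 = -127$)
$\left(-38 + R\right) S = \left(-38 - 13\right) \left(-127\right) = \left(-51\right) \left(-127\right) = 6477$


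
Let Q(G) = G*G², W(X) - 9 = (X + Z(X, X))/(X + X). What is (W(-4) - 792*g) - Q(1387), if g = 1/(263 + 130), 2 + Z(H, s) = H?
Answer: -1398172219657/524 ≈ -2.6683e+9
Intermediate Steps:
Z(H, s) = -2 + H
W(X) = 9 + (-2 + 2*X)/(2*X) (W(X) = 9 + (X + (-2 + X))/(X + X) = 9 + (-2 + 2*X)/((2*X)) = 9 + (-2 + 2*X)*(1/(2*X)) = 9 + (-2 + 2*X)/(2*X))
g = 1/393 ≈ 0.0025445
Q(G) = G³
(W(-4) - 792*g) - Q(1387) = ((10 - 1/(-4)) - 792*1/393) - 1*1387³ = ((10 - 1*(-¼)) - 264/131) - 1*2668267603 = ((10 + ¼) - 264/131) - 2668267603 = (41/4 - 264/131) - 2668267603 = 4315/524 - 2668267603 = -1398172219657/524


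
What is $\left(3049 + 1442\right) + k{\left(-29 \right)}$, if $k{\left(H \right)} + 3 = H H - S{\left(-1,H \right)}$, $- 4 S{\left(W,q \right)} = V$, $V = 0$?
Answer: $5329$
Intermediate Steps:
$S{\left(W,q \right)} = 0$ ($S{\left(W,q \right)} = \left(- \frac{1}{4}\right) 0 = 0$)
$k{\left(H \right)} = -3 + H^{2}$ ($k{\left(H \right)} = -3 + \left(H H - 0\right) = -3 + \left(H^{2} + 0\right) = -3 + H^{2}$)
$\left(3049 + 1442\right) + k{\left(-29 \right)} = \left(3049 + 1442\right) - \left(3 - \left(-29\right)^{2}\right) = 4491 + \left(-3 + 841\right) = 4491 + 838 = 5329$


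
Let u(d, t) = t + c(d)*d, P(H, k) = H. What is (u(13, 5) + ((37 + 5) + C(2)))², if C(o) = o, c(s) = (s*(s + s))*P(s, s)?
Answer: 3268523241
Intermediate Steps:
c(s) = 2*s³ (c(s) = (s*(s + s))*s = (s*(2*s))*s = (2*s²)*s = 2*s³)
u(d, t) = t + 2*d⁴ (u(d, t) = t + (2*d³)*d = t + 2*d⁴)
(u(13, 5) + ((37 + 5) + C(2)))² = ((5 + 2*13⁴) + ((37 + 5) + 2))² = ((5 + 2*28561) + (42 + 2))² = ((5 + 57122) + 44)² = (57127 + 44)² = 57171² = 3268523241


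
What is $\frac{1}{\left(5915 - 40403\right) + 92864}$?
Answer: $\frac{1}{58376} \approx 1.713 \cdot 10^{-5}$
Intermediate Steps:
$\frac{1}{\left(5915 - 40403\right) + 92864} = \frac{1}{-34488 + 92864} = \frac{1}{58376}$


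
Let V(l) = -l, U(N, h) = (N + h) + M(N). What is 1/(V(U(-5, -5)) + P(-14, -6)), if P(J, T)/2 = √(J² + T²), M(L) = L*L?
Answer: 15/703 + 4*√58/703 ≈ 0.064670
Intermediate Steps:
M(L) = L²
U(N, h) = N + h + N² (U(N, h) = (N + h) + N² = N + h + N²)
P(J, T) = 2*√(J² + T²)
1/(V(U(-5, -5)) + P(-14, -6)) = 1/(-(-5 - 5 + (-5)²) + 2*√((-14)² + (-6)²)) = 1/(-(-5 - 5 + 25) + 2*√(196 + 36)) = 1/(-1*15 + 2*√232) = 1/(-15 + 2*(2*√58)) = 1/(-15 + 4*√58)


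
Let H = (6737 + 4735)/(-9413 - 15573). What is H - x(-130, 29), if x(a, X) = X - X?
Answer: -5736/12493 ≈ -0.45914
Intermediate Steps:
x(a, X) = 0
H = -5736/12493 (H = 11472/(-24986) = 11472*(-1/24986) = -5736/12493 ≈ -0.45914)
H - x(-130, 29) = -5736/12493 - 1*0 = -5736/12493 + 0 = -5736/12493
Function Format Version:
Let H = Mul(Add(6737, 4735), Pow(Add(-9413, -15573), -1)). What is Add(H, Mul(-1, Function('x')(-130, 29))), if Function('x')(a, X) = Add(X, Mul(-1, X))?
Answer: Rational(-5736, 12493) ≈ -0.45914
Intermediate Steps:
Function('x')(a, X) = 0
H = Rational(-5736, 12493) (H = Mul(11472, Pow(-24986, -1)) = Mul(11472, Rational(-1, 24986)) = Rational(-5736, 12493) ≈ -0.45914)
Add(H, Mul(-1, Function('x')(-130, 29))) = Add(Rational(-5736, 12493), Mul(-1, 0)) = Add(Rational(-5736, 12493), 0) = Rational(-5736, 12493)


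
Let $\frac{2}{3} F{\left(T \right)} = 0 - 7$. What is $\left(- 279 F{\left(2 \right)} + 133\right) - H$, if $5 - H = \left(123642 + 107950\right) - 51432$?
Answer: $\frac{366435}{2} \approx 1.8322 \cdot 10^{5}$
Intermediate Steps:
$F{\left(T \right)} = - \frac{21}{2}$ ($F{\left(T \right)} = \frac{3 \left(0 - 7\right)}{2} = \frac{3}{2} \left(-7\right) = - \frac{21}{2}$)
$H = -180155$ ($H = 5 - \left(\left(123642 + 107950\right) - 51432\right) = 5 - \left(231592 - 51432\right) = 5 - 180160 = -180155$)
$\left(- 279 F{\left(2 \right)} + 133\right) - H = \left(\left(-279\right) \left(- \frac{21}{2}\right) + 133\right) - -180155 = \left(\frac{5859}{2} + 133\right) + 180155 = \frac{6125}{2} + 180155 = \frac{366435}{2}$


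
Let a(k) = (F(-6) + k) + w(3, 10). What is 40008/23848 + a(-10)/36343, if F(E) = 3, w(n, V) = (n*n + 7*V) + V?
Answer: 181995785/108338483 ≈ 1.6799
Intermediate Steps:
w(n, V) = n² + 8*V (w(n, V) = (n² + 7*V) + V = n² + 8*V)
a(k) = 92 + k (a(k) = (3 + k) + (3² + 8*10) = (3 + k) + (9 + 80) = (3 + k) + 89 = 92 + k)
40008/23848 + a(-10)/36343 = 40008/23848 + (92 - 10)/36343 = 40008*(1/23848) + 82*(1/36343) = 5001/2981 + 82/36343 = 181995785/108338483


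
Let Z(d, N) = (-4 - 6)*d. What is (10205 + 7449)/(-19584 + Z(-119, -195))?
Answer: -8827/9197 ≈ -0.95977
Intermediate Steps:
Z(d, N) = -10*d
(10205 + 7449)/(-19584 + Z(-119, -195)) = (10205 + 7449)/(-19584 - 10*(-119)) = 17654/(-19584 + 1190) = 17654/(-18394) = 17654*(-1/18394) = -8827/9197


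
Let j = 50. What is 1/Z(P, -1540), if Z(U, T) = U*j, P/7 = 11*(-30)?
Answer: -1/115500 ≈ -8.6580e-6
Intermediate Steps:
P = -2310 (P = 7*(11*(-30)) = 7*(-330) = -2310)
Z(U, T) = 50*U (Z(U, T) = U*50 = 50*U)
1/Z(P, -1540) = 1/(50*(-2310)) = 1/(-115500) = -1/115500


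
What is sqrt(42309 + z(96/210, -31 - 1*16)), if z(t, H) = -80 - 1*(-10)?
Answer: sqrt(42239) ≈ 205.52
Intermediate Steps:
z(t, H) = -70 (z(t, H) = -80 + 10 = -70)
sqrt(42309 + z(96/210, -31 - 1*16)) = sqrt(42309 - 70) = sqrt(42239)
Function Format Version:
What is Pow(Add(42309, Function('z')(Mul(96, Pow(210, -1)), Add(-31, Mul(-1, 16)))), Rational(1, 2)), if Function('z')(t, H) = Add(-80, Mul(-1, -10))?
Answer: Pow(42239, Rational(1, 2)) ≈ 205.52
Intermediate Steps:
Function('z')(t, H) = -70 (Function('z')(t, H) = Add(-80, 10) = -70)
Pow(Add(42309, Function('z')(Mul(96, Pow(210, -1)), Add(-31, Mul(-1, 16)))), Rational(1, 2)) = Pow(Add(42309, -70), Rational(1, 2)) = Pow(42239, Rational(1, 2))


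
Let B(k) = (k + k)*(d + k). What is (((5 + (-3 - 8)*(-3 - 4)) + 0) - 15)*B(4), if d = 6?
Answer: 5360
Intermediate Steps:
B(k) = 2*k*(6 + k) (B(k) = (k + k)*(6 + k) = (2*k)*(6 + k) = 2*k*(6 + k))
(((5 + (-3 - 8)*(-3 - 4)) + 0) - 15)*B(4) = (((5 + (-3 - 8)*(-3 - 4)) + 0) - 15)*(2*4*(6 + 4)) = (((5 - 11*(-7)) + 0) - 15)*(2*4*10) = (((5 + 77) + 0) - 15)*80 = ((82 + 0) - 15)*80 = (82 - 15)*80 = 67*80 = 5360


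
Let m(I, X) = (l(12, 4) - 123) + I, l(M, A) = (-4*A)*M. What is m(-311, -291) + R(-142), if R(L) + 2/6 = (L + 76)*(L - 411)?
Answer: 107615/3 ≈ 35872.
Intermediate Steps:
R(L) = -⅓ + (-411 + L)*(76 + L) (R(L) = -⅓ + (L + 76)*(L - 411) = -⅓ + (76 + L)*(-411 + L) = -⅓ + (-411 + L)*(76 + L))
l(M, A) = -4*A*M
m(I, X) = -315 + I (m(I, X) = (-4*4*12 - 123) + I = (-192 - 123) + I = -315 + I)
m(-311, -291) + R(-142) = (-315 - 311) + (-93709/3 + (-142)² - 335*(-142)) = -626 + (-93709/3 + 20164 + 47570) = -626 + 109493/3 = 107615/3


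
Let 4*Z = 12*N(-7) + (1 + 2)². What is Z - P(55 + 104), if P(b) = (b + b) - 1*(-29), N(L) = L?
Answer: -1463/4 ≈ -365.75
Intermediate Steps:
P(b) = 29 + 2*b (P(b) = 2*b + 29 = 29 + 2*b)
Z = -75/4 (Z = (12*(-7) + (1 + 2)²)/4 = (-84 + 3²)/4 = (-84 + 9)/4 = (¼)*(-75) = -75/4 ≈ -18.750)
Z - P(55 + 104) = -75/4 - (29 + 2*(55 + 104)) = -75/4 - (29 + 2*159) = -75/4 - (29 + 318) = -75/4 - 1*347 = -75/4 - 347 = -1463/4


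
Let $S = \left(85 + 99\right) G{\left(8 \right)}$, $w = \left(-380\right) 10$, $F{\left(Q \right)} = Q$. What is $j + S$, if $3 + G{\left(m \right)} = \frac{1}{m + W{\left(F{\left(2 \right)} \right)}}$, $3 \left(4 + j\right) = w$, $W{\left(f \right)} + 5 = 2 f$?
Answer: $- \frac{37724}{21} \approx -1796.4$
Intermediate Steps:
$W{\left(f \right)} = -5 + 2 f$
$w = -3800$
$j = - \frac{3812}{3}$ ($j = -4 + \frac{1}{3} \left(-3800\right) = -4 - \frac{3800}{3} = - \frac{3812}{3} \approx -1270.7$)
$G{\left(m \right)} = -3 + \frac{1}{-1 + m}$ ($G{\left(m \right)} = -3 + \frac{1}{m + \left(-5 + 2 \cdot 2\right)} = -3 + \frac{1}{m + \left(-5 + 4\right)} = -3 + \frac{1}{m - 1} = -3 + \frac{1}{-1 + m}$)
$S = - \frac{3680}{7}$ ($S = \left(85 + 99\right) \frac{4 - 24}{-1 + 8} = 184 \frac{4 - 24}{7} = 184 \cdot \frac{1}{7} \left(-20\right) = 184 \left(- \frac{20}{7}\right) = - \frac{3680}{7} \approx -525.71$)
$j + S = - \frac{3812}{3} - \frac{3680}{7} = - \frac{37724}{21}$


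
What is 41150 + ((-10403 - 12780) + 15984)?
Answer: 33951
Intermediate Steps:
41150 + ((-10403 - 12780) + 15984) = 41150 + (-23183 + 15984) = 41150 - 7199 = 33951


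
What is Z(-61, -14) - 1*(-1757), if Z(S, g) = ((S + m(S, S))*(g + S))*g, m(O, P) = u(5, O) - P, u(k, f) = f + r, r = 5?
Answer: -57043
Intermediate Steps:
u(k, f) = 5 + f (u(k, f) = f + 5 = 5 + f)
m(O, P) = 5 + O - P (m(O, P) = (5 + O) - P = 5 + O - P)
Z(S, g) = g*(5 + S)*(S + g) (Z(S, g) = ((S + (5 + S - S))*(g + S))*g = ((S + 5)*(S + g))*g = ((5 + S)*(S + g))*g = g*(5 + S)*(S + g))
Z(-61, -14) - 1*(-1757) = -14*((-61)**2 + 5*(-61) + 5*(-14) - 61*(-14)) - 1*(-1757) = -14*(3721 - 305 - 70 + 854) + 1757 = -14*4200 + 1757 = -58800 + 1757 = -57043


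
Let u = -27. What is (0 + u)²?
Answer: 729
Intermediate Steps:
(0 + u)² = (0 - 27)² = (-27)² = 729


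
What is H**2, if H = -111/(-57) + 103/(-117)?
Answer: 5626384/4941729 ≈ 1.1385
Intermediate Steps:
H = 2372/2223 (H = -111*(-1/57) + 103*(-1/117) = 37/19 - 103/117 = 2372/2223 ≈ 1.0670)
H**2 = (2372/2223)**2 = 5626384/4941729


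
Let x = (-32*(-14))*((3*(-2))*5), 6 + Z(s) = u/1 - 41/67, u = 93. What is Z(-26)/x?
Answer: -1447/225120 ≈ -0.0064277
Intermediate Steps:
Z(s) = 5788/67 (Z(s) = -6 + (93/1 - 41/67) = -6 + (93*1 - 41*1/67) = -6 + (93 - 41/67) = -6 + 6190/67 = 5788/67)
x = -13440 (x = 448*(-6*5) = 448*(-30) = -13440)
Z(-26)/x = (5788/67)/(-13440) = (5788/67)*(-1/13440) = -1447/225120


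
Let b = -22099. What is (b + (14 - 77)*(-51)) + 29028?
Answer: 10142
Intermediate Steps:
(b + (14 - 77)*(-51)) + 29028 = (-22099 + (14 - 77)*(-51)) + 29028 = (-22099 - 63*(-51)) + 29028 = (-22099 + 3213) + 29028 = -18886 + 29028 = 10142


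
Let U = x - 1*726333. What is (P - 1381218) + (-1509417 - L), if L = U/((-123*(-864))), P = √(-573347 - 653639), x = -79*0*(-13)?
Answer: -102397612129/35424 + I*√1226986 ≈ -2.8906e+6 + 1107.7*I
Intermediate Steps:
x = 0 (x = 0*(-13) = 0)
U = -726333 (U = 0 - 1*726333 = 0 - 726333 = -726333)
P = I*√1226986 (P = √(-1226986) = I*√1226986 ≈ 1107.7*I)
L = -242111/35424 (L = -726333/((-123*(-864))) = -726333/106272 = -726333*1/106272 = -242111/35424 ≈ -6.8347)
(P - 1381218) + (-1509417 - L) = (I*√1226986 - 1381218) + (-1509417 - 1*(-242111/35424)) = (-1381218 + I*√1226986) + (-1509417 + 242111/35424) = (-1381218 + I*√1226986) - 53469345697/35424 = -102397612129/35424 + I*√1226986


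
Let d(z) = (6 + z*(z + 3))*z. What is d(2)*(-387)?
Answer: -12384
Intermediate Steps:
d(z) = z*(6 + z*(3 + z)) (d(z) = (6 + z*(3 + z))*z = z*(6 + z*(3 + z)))
d(2)*(-387) = (2*(6 + 2**2 + 3*2))*(-387) = (2*(6 + 4 + 6))*(-387) = (2*16)*(-387) = 32*(-387) = -12384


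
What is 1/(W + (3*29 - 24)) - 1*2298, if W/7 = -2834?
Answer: -45442951/19775 ≈ -2298.0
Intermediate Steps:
W = -19838 (W = 7*(-2834) = -19838)
1/(W + (3*29 - 24)) - 1*2298 = 1/(-19838 + (3*29 - 24)) - 1*2298 = 1/(-19838 + (87 - 24)) - 2298 = 1/(-19838 + 63) - 2298 = 1/(-19775) - 2298 = -1/19775 - 2298 = -45442951/19775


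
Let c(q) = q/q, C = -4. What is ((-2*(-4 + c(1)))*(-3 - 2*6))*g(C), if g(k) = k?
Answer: 360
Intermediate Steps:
c(q) = 1
((-2*(-4 + c(1)))*(-3 - 2*6))*g(C) = ((-2*(-4 + 1))*(-3 - 2*6))*(-4) = ((-2*(-3))*(-3 - 12))*(-4) = (6*(-15))*(-4) = -90*(-4) = 360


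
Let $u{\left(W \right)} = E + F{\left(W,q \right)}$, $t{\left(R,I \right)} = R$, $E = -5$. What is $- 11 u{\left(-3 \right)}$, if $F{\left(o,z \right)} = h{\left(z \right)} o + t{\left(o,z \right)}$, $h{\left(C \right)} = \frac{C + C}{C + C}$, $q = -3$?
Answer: $121$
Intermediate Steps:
$h{\left(C \right)} = 1$ ($h{\left(C \right)} = \frac{2 C}{2 C} = 2 C \frac{1}{2 C} = 1$)
$F{\left(o,z \right)} = 2 o$ ($F{\left(o,z \right)} = 1 o + o = o + o = 2 o$)
$u{\left(W \right)} = -5 + 2 W$
$- 11 u{\left(-3 \right)} = - 11 \left(-5 + 2 \left(-3\right)\right) = - 11 \left(-5 - 6\right) = \left(-11\right) \left(-11\right) = 121$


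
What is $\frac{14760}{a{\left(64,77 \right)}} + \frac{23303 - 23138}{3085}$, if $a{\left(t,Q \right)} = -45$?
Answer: $- \frac{202343}{617} \approx -327.95$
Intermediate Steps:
$\frac{14760}{a{\left(64,77 \right)}} + \frac{23303 - 23138}{3085} = \frac{14760}{-45} + \frac{23303 - 23138}{3085} = 14760 \left(- \frac{1}{45}\right) + 165 \cdot \frac{1}{3085} = -328 + \frac{33}{617} = - \frac{202343}{617}$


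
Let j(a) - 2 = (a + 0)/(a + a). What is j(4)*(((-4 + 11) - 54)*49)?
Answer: -11515/2 ≈ -5757.5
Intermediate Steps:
j(a) = 5/2 (j(a) = 2 + (a + 0)/(a + a) = 2 + a/((2*a)) = 2 + a*(1/(2*a)) = 2 + ½ = 5/2)
j(4)*(((-4 + 11) - 54)*49) = 5*(((-4 + 11) - 54)*49)/2 = 5*((7 - 54)*49)/2 = 5*(-47*49)/2 = (5/2)*(-2303) = -11515/2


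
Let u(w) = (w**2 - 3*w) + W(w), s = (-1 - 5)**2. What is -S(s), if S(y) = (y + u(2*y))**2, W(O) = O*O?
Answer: -103795344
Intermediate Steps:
W(O) = O**2
s = 36 (s = (-6)**2 = 36)
u(w) = -3*w + 2*w**2 (u(w) = (w**2 - 3*w) + w**2 = -3*w + 2*w**2)
S(y) = (y + 2*y*(-3 + 4*y))**2 (S(y) = (y + (2*y)*(-3 + 2*(2*y)))**2 = (y + (2*y)*(-3 + 4*y))**2 = (y + 2*y*(-3 + 4*y))**2)
-S(s) = -36**2*(-5 + 8*36)**2 = -1296*(-5 + 288)**2 = -1296*283**2 = -1296*80089 = -1*103795344 = -103795344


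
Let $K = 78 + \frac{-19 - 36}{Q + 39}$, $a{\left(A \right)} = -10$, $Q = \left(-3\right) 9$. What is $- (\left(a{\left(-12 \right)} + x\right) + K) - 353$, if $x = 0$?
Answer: $- \frac{4997}{12} \approx -416.42$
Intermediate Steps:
$Q = -27$
$K = \frac{881}{12}$ ($K = 78 + \frac{-19 - 36}{-27 + 39} = 78 - \frac{55}{12} = \frac{881}{12} \approx 73.417$)
$- (\left(a{\left(-12 \right)} + x\right) + K) - 353 = - (\left(-10 + 0\right) + \frac{881}{12}) - 353 = - (-10 + \frac{881}{12}) - 353 = \left(-1\right) \frac{761}{12} - 353 = - \frac{761}{12} - 353 = - \frac{4997}{12}$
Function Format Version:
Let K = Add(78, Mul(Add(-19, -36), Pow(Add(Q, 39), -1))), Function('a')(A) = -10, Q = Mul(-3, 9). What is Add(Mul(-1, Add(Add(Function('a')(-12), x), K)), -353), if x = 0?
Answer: Rational(-4997, 12) ≈ -416.42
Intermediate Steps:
Q = -27
K = Rational(881, 12) (K = Add(78, Mul(Add(-19, -36), Pow(Add(-27, 39), -1))) = Add(78, Mul(-55, Pow(12, -1))) = Add(78, Mul(-55, Rational(1, 12))) = Add(78, Rational(-55, 12)) = Rational(881, 12) ≈ 73.417)
Add(Mul(-1, Add(Add(Function('a')(-12), x), K)), -353) = Add(Mul(-1, Add(Add(-10, 0), Rational(881, 12))), -353) = Add(Mul(-1, Add(-10, Rational(881, 12))), -353) = Add(Mul(-1, Rational(761, 12)), -353) = Add(Rational(-761, 12), -353) = Rational(-4997, 12)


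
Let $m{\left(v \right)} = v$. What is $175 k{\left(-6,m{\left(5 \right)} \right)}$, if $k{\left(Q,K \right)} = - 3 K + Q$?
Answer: $-3675$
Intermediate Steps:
$k{\left(Q,K \right)} = Q - 3 K$
$175 k{\left(-6,m{\left(5 \right)} \right)} = 175 \left(-6 - 15\right) = 175 \left(-21\right) = -3675$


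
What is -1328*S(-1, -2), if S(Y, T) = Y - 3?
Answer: 5312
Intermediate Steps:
S(Y, T) = -3 + Y
-1328*S(-1, -2) = -1328*(-3 - 1) = -1328*(-4) = 5312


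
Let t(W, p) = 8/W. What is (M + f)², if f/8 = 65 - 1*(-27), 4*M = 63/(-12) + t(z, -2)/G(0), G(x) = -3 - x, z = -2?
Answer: 1244748961/2304 ≈ 5.4026e+5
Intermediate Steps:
M = -47/48 (M = (63/(-12) + (8/(-2))/(-3 - 1*0))/4 = (63*(-1/12) + (8*(-½))/(-3 + 0))/4 = (-21/4 - 4/(-3))/4 = (-21/4 - 4*(-⅓))/4 = (-21/4 + 4/3)/4 = (¼)*(-47/12) = -47/48 ≈ -0.97917)
f = 736 (f = 8*(65 - 1*(-27)) = 8*(65 + 27) = 8*92 = 736)
(M + f)² = (-47/48 + 736)² = (35281/48)² = 1244748961/2304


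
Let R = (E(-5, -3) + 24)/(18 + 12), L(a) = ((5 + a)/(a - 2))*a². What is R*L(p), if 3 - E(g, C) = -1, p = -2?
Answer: -14/5 ≈ -2.8000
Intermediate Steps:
L(a) = a²*(5 + a)/(-2 + a) (L(a) = ((5 + a)/(-2 + a))*a² = a²*(5 + a)/(-2 + a))
E(g, C) = 4 (E(g, C) = 3 - 1*(-1) = 3 + 1 = 4)
R = 14/15 (R = (4 + 24)/(18 + 12) = 28/30 = 28*(1/30) = 14/15 ≈ 0.93333)
R*L(p) = 14*((-2)²*(5 - 2)/(-2 - 2))/15 = 14*(4*3/(-4))/15 = 14*(4*(-¼)*3)/15 = (14/15)*(-3) = -14/5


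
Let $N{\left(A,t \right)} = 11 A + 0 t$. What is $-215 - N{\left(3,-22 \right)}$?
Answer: $-248$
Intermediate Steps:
$N{\left(A,t \right)} = 11 A$ ($N{\left(A,t \right)} = 11 A + 0 = 11 A$)
$-215 - N{\left(3,-22 \right)} = -215 - 11 \cdot 3 = -215 - 33 = -248$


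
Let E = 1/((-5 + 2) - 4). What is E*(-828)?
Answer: 828/7 ≈ 118.29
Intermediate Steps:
E = -⅐ (E = 1/(-3 - 4) = 1/(-7) = -⅐ ≈ -0.14286)
E*(-828) = -⅐*(-828) = 828/7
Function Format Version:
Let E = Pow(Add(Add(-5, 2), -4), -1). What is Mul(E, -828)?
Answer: Rational(828, 7) ≈ 118.29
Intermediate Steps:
E = Rational(-1, 7) (E = Pow(Add(-3, -4), -1) = Pow(-7, -1) = Rational(-1, 7) ≈ -0.14286)
Mul(E, -828) = Mul(Rational(-1, 7), -828) = Rational(828, 7)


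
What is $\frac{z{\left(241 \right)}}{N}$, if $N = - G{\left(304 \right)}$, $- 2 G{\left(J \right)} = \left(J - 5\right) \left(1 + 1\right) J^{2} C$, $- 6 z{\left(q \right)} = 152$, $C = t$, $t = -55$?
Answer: $\frac{1}{59991360} \approx 1.6669 \cdot 10^{-8}$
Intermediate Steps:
$C = -55$
$z{\left(q \right)} = - \frac{76}{3}$ ($z{\left(q \right)} = \left(- \frac{1}{6}\right) 152 = - \frac{76}{3}$)
$G{\left(J \right)} = \frac{55 J^{2} \left(-10 + 2 J\right)}{2}$ ($G{\left(J \right)} = - \frac{\left(J - 5\right) \left(1 + 1\right) J^{2} \left(-55\right)}{2} = - \frac{\left(-5 + J\right) 2 J^{2} \left(-55\right)}{2} = - \frac{\left(-10 + 2 J\right) J^{2} \left(-55\right)}{2} = - \frac{J^{2} \left(-10 + 2 J\right) \left(-55\right)}{2} = - \frac{\left(-55\right) J^{2} \left(-10 + 2 J\right)}{2} = \frac{55 J^{2} \left(-10 + 2 J\right)}{2}$)
$N = -1519781120$ ($N = - 55 \cdot 304^{2} \left(-5 + 304\right) = - 55 \cdot 92416 \cdot 299 = \left(-1\right) 1519781120 = -1519781120$)
$\frac{z{\left(241 \right)}}{N} = - \frac{76}{3 \left(-1519781120\right)} = \left(- \frac{76}{3}\right) \left(- \frac{1}{1519781120}\right) = \frac{1}{59991360}$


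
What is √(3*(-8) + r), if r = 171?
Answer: 7*√3 ≈ 12.124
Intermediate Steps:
√(3*(-8) + r) = √(3*(-8) + 171) = √(-24 + 171) = √147 = 7*√3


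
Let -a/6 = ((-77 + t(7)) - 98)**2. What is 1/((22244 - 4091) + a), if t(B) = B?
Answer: -1/151191 ≈ -6.6142e-6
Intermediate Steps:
a = -169344 (a = -6*((-77 + 7) - 98)**2 = -6*(-70 - 98)**2 = -6*(-168)**2 = -6*28224 = -169344)
1/((22244 - 4091) + a) = 1/((22244 - 4091) - 169344) = 1/(18153 - 169344) = 1/(-151191) = -1/151191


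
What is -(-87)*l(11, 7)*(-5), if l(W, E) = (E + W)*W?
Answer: -86130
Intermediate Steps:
l(W, E) = W*(E + W)
-(-87)*l(11, 7)*(-5) = -(-87)*11*(7 + 11)*(-5) = -(-87)*11*18*(-5) = -(-87)*198*(-5) = -87*(-198)*(-5) = 17226*(-5) = -86130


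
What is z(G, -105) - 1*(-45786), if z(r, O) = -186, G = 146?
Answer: 45600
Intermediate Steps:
z(G, -105) - 1*(-45786) = -186 - 1*(-45786) = -186 + 45786 = 45600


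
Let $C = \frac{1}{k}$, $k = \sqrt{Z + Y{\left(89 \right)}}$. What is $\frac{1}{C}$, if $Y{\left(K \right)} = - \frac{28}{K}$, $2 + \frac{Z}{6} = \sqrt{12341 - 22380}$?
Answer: $\frac{\sqrt{-97544 + 47526 i \sqrt{10039}}}{89} \approx 17.161 + 17.516 i$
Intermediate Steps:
$Z = -12 + 6 i \sqrt{10039}$ ($Z = -12 + 6 \sqrt{12341 - 22380} = -12 + 6 \sqrt{-10039} = -12 + 6 i \sqrt{10039} \approx -12.0 + 601.17 i$)
$k = \sqrt{- \frac{1096}{89} + 6 i \sqrt{10039}}$ ($k = \sqrt{\left(-12 + 6 i \sqrt{10039}\right) - \frac{28}{89}} = \sqrt{- \frac{1096}{89} + 6 i \sqrt{10039}} \approx 17.161 + 17.516 i$)
$C = \frac{89}{\sqrt{-97544 + 47526 i \sqrt{10039}}}$ ($C = \frac{1}{\frac{1}{89} \sqrt{-97544 + 47526 i \sqrt{10039}}} = \frac{89}{\sqrt{-97544 + 47526 i \sqrt{10039}}} \approx 0.02854 - 0.02913 i$)
$\frac{1}{C} = \frac{1}{\frac{1}{2} \sqrt{178} \frac{1}{\sqrt{-548 + 267 i \sqrt{10039}}}} = \frac{\sqrt{178} \sqrt{-548 + 267 i \sqrt{10039}}}{89}$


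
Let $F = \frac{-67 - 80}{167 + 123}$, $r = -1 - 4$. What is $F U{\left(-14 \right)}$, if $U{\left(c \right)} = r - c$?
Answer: $- \frac{1323}{290} \approx -4.5621$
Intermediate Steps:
$r = -5$
$F = - \frac{147}{290} \approx -0.5069$
$U{\left(c \right)} = -5 - c$
$F U{\left(-14 \right)} = - \frac{147 \left(-5 - -14\right)}{290} = - \frac{147 \left(-5 + 14\right)}{290} = \left(- \frac{147}{290}\right) 9 = - \frac{1323}{290}$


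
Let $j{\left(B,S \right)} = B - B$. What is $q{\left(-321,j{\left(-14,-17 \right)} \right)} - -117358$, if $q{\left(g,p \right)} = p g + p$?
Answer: $117358$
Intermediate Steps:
$j{\left(B,S \right)} = 0$
$q{\left(g,p \right)} = p + g p$ ($q{\left(g,p \right)} = g p + p = p + g p$)
$q{\left(-321,j{\left(-14,-17 \right)} \right)} - -117358 = 0 \left(1 - 321\right) - -117358 = 0 \left(-320\right) + 117358 = 0 + 117358 = 117358$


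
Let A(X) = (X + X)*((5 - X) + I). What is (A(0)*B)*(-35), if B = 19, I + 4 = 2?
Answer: 0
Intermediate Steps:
I = -2 (I = -4 + 2 = -2)
A(X) = 2*X*(3 - X) (A(X) = (X + X)*((5 - X) - 2) = (2*X)*(3 - X) = 2*X*(3 - X))
(A(0)*B)*(-35) = ((2*0*(3 - 1*0))*19)*(-35) = ((2*0*(3 + 0))*19)*(-35) = ((2*0*3)*19)*(-35) = (0*19)*(-35) = 0*(-35) = 0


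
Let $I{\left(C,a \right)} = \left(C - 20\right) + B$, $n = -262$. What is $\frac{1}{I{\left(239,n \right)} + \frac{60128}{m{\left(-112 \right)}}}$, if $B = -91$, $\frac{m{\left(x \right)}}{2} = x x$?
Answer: $\frac{784}{102231} \approx 0.0076689$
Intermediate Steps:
$m{\left(x \right)} = 2 x^{2}$ ($m{\left(x \right)} = 2 x x = 2 x^{2}$)
$I{\left(C,a \right)} = -111 + C$ ($I{\left(C,a \right)} = \left(C - 20\right) - 91 = \left(-20 + C\right) - 91 = -111 + C$)
$\frac{1}{I{\left(239,n \right)} + \frac{60128}{m{\left(-112 \right)}}} = \frac{1}{\left(-111 + 239\right) + \frac{60128}{2 \left(-112\right)^{2}}} = \frac{1}{128 + \frac{60128}{2 \cdot 12544}} = \frac{1}{128 + \frac{60128}{25088}} = \frac{1}{128 + 60128 \cdot \frac{1}{25088}} = \frac{1}{128 + \frac{1879}{784}} = \frac{1}{\frac{102231}{784}} = \frac{784}{102231}$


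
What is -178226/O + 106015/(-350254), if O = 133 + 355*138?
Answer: -67632144249/17205527242 ≈ -3.9308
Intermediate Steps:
O = 49123 (O = 133 + 48990 = 49123)
-178226/O + 106015/(-350254) = -178226/49123 + 106015/(-350254) = -178226*1/49123 + 106015*(-1/350254) = -178226/49123 - 106015/350254 = -67632144249/17205527242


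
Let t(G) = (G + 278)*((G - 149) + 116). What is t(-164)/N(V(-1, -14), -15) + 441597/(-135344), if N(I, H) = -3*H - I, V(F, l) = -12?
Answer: -53767133/135344 ≈ -397.26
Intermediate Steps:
N(I, H) = -I - 3*H
t(G) = (-33 + G)*(278 + G) (t(G) = (278 + G)*((-149 + G) + 116) = (278 + G)*(-33 + G) = (-33 + G)*(278 + G))
t(-164)/N(V(-1, -14), -15) + 441597/(-135344) = (-9174 + (-164)² + 245*(-164))/(-1*(-12) - 3*(-15)) + 441597/(-135344) = (-9174 + 26896 - 40180)/(12 + 45) + 441597*(-1/135344) = -22458/57 - 441597/135344 = -22458*1/57 - 441597/135344 = -394 - 441597/135344 = -53767133/135344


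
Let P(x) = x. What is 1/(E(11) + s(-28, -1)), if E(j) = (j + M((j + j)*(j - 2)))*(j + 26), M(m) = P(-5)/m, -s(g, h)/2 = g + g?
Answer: 198/102577 ≈ 0.0019303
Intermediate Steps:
s(g, h) = -4*g (s(g, h) = -2*(g + g) = -4*g)
M(m) = -5/m
E(j) = (26 + j)*(j - 5/(2*j*(-2 + j))) (E(j) = (j - 5*1/((j - 2)*(j + j)))*(j + 26) = (j - 5*1/(2*j*(-2 + j)))*(26 + j) = (j - 5/(2*j*(-2 + j)))*(26 + j) = (26 + j)*(j - 5/(2*j*(-2 + j))))
1/(E(11) + s(-28, -1)) = 1/((-65 + 11⁴ - 52*11² + 24*11³ - 5/2*11)/(11*(-2 + 11)) - 4*(-28)) = 1/((1/11)*(-65 + 14641 - 52*121 + 24*1331 - 55/2)/9 + 112) = 1/((1/11)*(⅑)*(-65 + 14641 - 6292 + 31944 - 55/2) + 112) = 1/((1/11)*(⅑)*(80401/2) + 112) = 1/(80401/198 + 112) = 1/(102577/198) = 198/102577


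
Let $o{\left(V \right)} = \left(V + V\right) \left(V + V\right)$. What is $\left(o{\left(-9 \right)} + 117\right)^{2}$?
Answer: $194481$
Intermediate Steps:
$o{\left(V \right)} = 4 V^{2}$ ($o{\left(V \right)} = 2 V 2 V = 4 V^{2}$)
$\left(o{\left(-9 \right)} + 117\right)^{2} = \left(4 \left(-9\right)^{2} + 117\right)^{2} = \left(4 \cdot 81 + 117\right)^{2} = \left(324 + 117\right)^{2} = 441^{2} = 194481$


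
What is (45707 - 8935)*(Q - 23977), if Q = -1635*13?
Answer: -1663271104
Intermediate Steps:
Q = -21255
(45707 - 8935)*(Q - 23977) = (45707 - 8935)*(-21255 - 23977) = 36772*(-45232) = -1663271104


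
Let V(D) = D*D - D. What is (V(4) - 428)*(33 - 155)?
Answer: 50752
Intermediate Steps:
V(D) = D² - D
(V(4) - 428)*(33 - 155) = (4*(-1 + 4) - 428)*(33 - 155) = (4*3 - 428)*(-122) = (12 - 428)*(-122) = -416*(-122) = 50752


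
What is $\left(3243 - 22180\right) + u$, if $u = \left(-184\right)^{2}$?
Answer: $14919$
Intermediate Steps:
$u = 33856$
$\left(3243 - 22180\right) + u = \left(3243 - 22180\right) + 33856 = -18937 + 33856 = 14919$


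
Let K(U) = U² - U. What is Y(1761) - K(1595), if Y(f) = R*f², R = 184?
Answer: 568063834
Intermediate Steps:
Y(f) = 184*f²
Y(1761) - K(1595) = 184*1761² - 1595*(-1 + 1595) = 184*3101121 - 1595*1594 = 570606264 - 1*2542430 = 570606264 - 2542430 = 568063834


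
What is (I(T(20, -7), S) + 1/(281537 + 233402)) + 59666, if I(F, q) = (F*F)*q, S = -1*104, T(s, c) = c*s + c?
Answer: -1126516602129/514939 ≈ -2.1877e+6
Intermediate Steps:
T(s, c) = c + c*s
S = -104
I(F, q) = q*F**2 (I(F, q) = F**2*q = q*F**2)
(I(T(20, -7), S) + 1/(281537 + 233402)) + 59666 = (-104*49*(1 + 20)**2 + 1/(281537 + 233402)) + 59666 = (-104*(-7*21)**2 + 1/514939) + 59666 = (-104*(-147)**2 + 1/514939) + 59666 = (-104*21609 + 1/514939) + 59666 = (-2247336 + 1/514939) + 59666 = -1157240952503/514939 + 59666 = -1126516602129/514939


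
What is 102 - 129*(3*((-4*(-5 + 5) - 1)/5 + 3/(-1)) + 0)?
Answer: 6702/5 ≈ 1340.4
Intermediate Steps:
102 - 129*(3*((-4*(-5 + 5) - 1)/5 + 3/(-1)) + 0) = 102 - 129*(3*((-4*0 - 1)*(⅕) + 3*(-1)) + 0) = 102 - 129*(3*((0 - 1)*(⅕) - 3) + 0) = 102 - 129*(3*(-1*⅕ - 3) + 0) = 102 - 129*(3*(-⅕ - 3) + 0) = 102 - 129*(3*(-16/5) + 0) = 102 - 129*(-48/5 + 0) = 102 - 129*(-48/5) = 102 + 6192/5 = 6702/5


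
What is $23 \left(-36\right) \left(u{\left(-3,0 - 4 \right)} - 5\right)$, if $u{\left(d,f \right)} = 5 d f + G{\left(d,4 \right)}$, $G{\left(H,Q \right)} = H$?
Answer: $-43056$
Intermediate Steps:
$u{\left(d,f \right)} = d + 5 d f$ ($u{\left(d,f \right)} = 5 d f + d = d + 5 d f$)
$23 \left(-36\right) \left(u{\left(-3,0 - 4 \right)} - 5\right) = 23 \left(-36\right) \left(- 3 \left(1 + 5 \left(0 - 4\right)\right) - 5\right) = - 828 \left(- 3 \left(1 + 5 \left(-4\right)\right) - 5\right) = - 828 \left(- 3 \left(1 - 20\right) - 5\right) = - 828 \left(\left(-3\right) \left(-19\right) - 5\right) = - 828 \left(57 - 5\right) = \left(-828\right) 52 = -43056$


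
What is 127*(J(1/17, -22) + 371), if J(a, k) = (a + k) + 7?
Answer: 768731/17 ≈ 45220.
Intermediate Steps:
J(a, k) = 7 + a + k
127*(J(1/17, -22) + 371) = 127*((7 + 1/17 - 22) + 371) = 127*(-254/17 + 371) = 127*(6053/17) = 768731/17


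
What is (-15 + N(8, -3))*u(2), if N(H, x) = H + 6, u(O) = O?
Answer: -2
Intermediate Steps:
N(H, x) = 6 + H
(-15 + N(8, -3))*u(2) = (-15 + (6 + 8))*2 = (-15 + 14)*2 = -1*2 = -2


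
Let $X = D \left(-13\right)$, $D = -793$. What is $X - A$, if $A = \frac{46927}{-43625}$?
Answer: $\frac{449777052}{43625} \approx 10310.0$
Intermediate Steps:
$A = - \frac{46927}{43625}$ ($A = 46927 \left(- \frac{1}{43625}\right) = - \frac{46927}{43625} \approx -1.0757$)
$X = 10309$ ($X = \left(-793\right) \left(-13\right) = 10309$)
$X - A = 10309 - - \frac{46927}{43625} = 10309 + \frac{46927}{43625} = \frac{449777052}{43625}$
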